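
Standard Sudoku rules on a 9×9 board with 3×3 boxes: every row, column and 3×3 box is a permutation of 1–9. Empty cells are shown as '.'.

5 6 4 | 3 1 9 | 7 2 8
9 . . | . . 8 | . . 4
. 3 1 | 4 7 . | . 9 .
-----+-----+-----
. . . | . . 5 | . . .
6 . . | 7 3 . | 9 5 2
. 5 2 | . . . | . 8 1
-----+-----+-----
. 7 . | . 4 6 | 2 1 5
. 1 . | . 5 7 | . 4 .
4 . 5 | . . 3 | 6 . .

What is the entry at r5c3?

r2c2 = 2: row 2 has {4,8,9}; col 2 has {1,3,5,6,7}; box has {1,3,4,5,6,9} → only 2 remains.
r2c3 = 7: row 2 has {2,4,8,9}; col 3 has {1,2,4,5}; box has {1,2,3,4,5,6,9} → only 7 remains.
r2c5 = 6: row 2 has {2,4,7,8,9}; col 5 has {1,3,4,5,7}; box has {1,3,4,7,8,9} → only 6 remains.
r2c8 = 3: row 2 has {2,4,6,7,8,9}; col 8 has {1,2,4,5,8,9}; box has {2,4,7,8,9} → only 3 remains.
r3c1 = 8: row 3 has {1,3,4,7,9}; col 1 has {4,5,6,9}; box has {1,2,3,4,5,6,7,9} → only 8 remains.
r3c6 = 2: row 3 has {1,3,4,7,8,9}; col 6 has {3,5,6,7,8,9}; box has {1,3,4,6,7,8,9} → only 2 remains.
r3c7 = 5: row 3 has {1,2,3,4,7,8,9}; col 7 has {2,6,7,9}; box has {2,3,4,7,8,9} → only 5 remains.
r3c9 = 6: row 3 has {1,2,3,4,5,7,8,9}; col 9 has {1,2,4,5,8}; box has {2,3,4,5,7,8,9} → only 6 remains.
r5c3 = 8: row 5 has {2,3,5,6,7,9}; col 3 has {1,2,4,5,7}; box has {2,5,6} → only 8 remains.

8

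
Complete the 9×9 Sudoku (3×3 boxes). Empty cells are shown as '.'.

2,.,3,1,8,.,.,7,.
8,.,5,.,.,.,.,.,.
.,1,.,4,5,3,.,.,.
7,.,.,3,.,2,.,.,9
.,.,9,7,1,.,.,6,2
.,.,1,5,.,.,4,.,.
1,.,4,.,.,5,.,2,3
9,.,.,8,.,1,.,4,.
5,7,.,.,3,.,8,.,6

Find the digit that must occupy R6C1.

R3C1 = 6: row 3 has {1,3,4,5}; col 1 has {1,2,5,7,8,9}; box has {1,2,3,5,8} → only 6 remains.
R3C3 = 7: row 3 has {1,3,4,5,6}; col 3 has {1,3,4,5,9}; box has {1,2,3,5,6,8} → only 7 remains.
R3C9 = 8: row 3 has {1,3,4,5,6,7}; col 9 has {2,3,6,9}; box has {7} → only 8 remains.
R6C1 = 3: row 6 has {1,4,5}; col 1 has {1,2,5,6,7,8,9}; box has {1,7,9} → only 3 remains.

3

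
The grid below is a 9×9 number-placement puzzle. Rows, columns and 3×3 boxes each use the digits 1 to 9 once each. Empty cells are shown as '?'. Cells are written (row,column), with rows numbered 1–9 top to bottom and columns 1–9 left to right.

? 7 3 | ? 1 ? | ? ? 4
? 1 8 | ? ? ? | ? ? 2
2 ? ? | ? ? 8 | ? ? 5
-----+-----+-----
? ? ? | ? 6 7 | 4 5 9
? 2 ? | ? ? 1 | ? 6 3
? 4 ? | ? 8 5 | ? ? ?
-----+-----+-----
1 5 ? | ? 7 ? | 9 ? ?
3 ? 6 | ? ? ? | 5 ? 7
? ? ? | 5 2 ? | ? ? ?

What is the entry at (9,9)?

8

(4,1) = 8: row 4 has {4,5,6,7,9}; col 1 has {1,2,3}; box has {2,4} → only 8 remains.
(4,2) = 3: row 4 has {4,5,6,7,8,9}; col 2 has {1,2,4,5,7}; box has {2,4,8} → only 3 remains.
(4,3) = 1: row 4 has {3,4,5,6,7,8,9}; col 3 has {3,6,8}; box has {2,3,4,8} → only 1 remains.
(4,4) = 2: row 4 has {1,3,4,5,6,7,8,9}; col 4 has {5}; box has {1,5,6,7,8} → only 2 remains.
(6,9) = 1: row 6 has {4,5,8}; col 9 has {2,3,4,5,7,9}; box has {3,4,5,6,9} → only 1 remains.
(1,6) = 2: in row 1, 2 can only go here (every other open cell in that row sees a 2).
(1,1) = 5: in row 1, 5 can only go here (every other open cell in that row sees a 5).
(2,5) = 5: in row 2, 5 can only go here (every other open cell in that row sees a 5).
(5,3) = 5: in row 5, 5 can only go here (every other open cell in that row sees a 5).
(5,7) = 8: in row 5, 8 can only go here (every other open cell in that row sees an 8).
(1,7) = 6: row 1 has {1,2,3,4,5,7}; col 7 has {4,5,8,9}; box has {2,4,5} → only 6 remains.
(1,4) = 9: row 1 has {1,2,3,4,5,6,7}; col 4 has {2,5}; box has {1,2,5,8} → only 9 remains.
(1,8) = 8: row 1 has {1,2,3,4,5,6,7,9}; col 8 has {5,6}; box has {2,4,5,6} → only 8 remains.
(5,4) = 4: row 5 has {1,2,3,5,6,8}; col 4 has {2,5,9}; box has {1,2,5,6,7,8} → only 4 remains.
(5,5) = 9: row 5 has {1,2,3,4,5,6,8}; col 5 has {1,2,5,6,7,8}; box has {1,2,4,5,6,7,8} → only 9 remains.
(6,4) = 3: row 6 has {1,4,5,8}; col 4 has {2,4,5,9}; box has {1,2,4,5,6,7,8,9} → only 3 remains.
(8,5) = 4: row 8 has {3,5,6,7}; col 5 has {1,2,5,6,7,8,9}; box has {2,5,7} → only 4 remains.
(8,6) = 9: row 8 has {3,4,5,6,7}; col 6 has {1,2,5,7,8}; box has {2,4,5,7} → only 9 remains.
(3,5) = 3: row 3 has {2,5,8}; col 5 has {1,2,4,5,6,7,8,9}; box has {1,2,5,8,9} → only 3 remains.
(5,1) = 7: row 5 has {1,2,3,4,5,6,8,9}; col 1 has {1,2,3,5,8}; box has {1,2,3,4,5,8} → only 7 remains.
(6,3) = 9: row 6 has {1,3,4,5,8}; col 3 has {1,3,5,6,8}; box has {1,2,3,4,5,7,8} → only 9 remains.
(8,2) = 8: row 8 has {3,4,5,6,7,9}; col 2 has {1,2,3,4,5,7}; box has {1,3,5,6} → only 8 remains.
(8,4) = 1: row 8 has {3,4,5,6,7,8,9}; col 4 has {2,3,4,5,9}; box has {2,4,5,7,9} → only 1 remains.
(8,8) = 2: row 8 has {1,3,4,5,6,7,8,9}; col 8 has {5,6,8}; box has {5,7,9} → only 2 remains.
(9,2) = 9: row 9 has {2,5}; col 2 has {1,2,3,4,5,7,8}; box has {1,3,5,6,8} → only 9 remains.
(3,2) = 6: row 3 has {2,3,5,8}; col 2 has {1,2,3,4,5,7,8,9}; box has {1,2,3,5,7,8} → only 6 remains.
(3,3) = 4: row 3 has {2,3,5,6,8}; col 3 has {1,3,5,6,8,9}; box has {1,2,3,5,6,7,8} → only 4 remains.
(3,4) = 7: row 3 has {2,3,4,5,6,8}; col 4 has {1,2,3,4,5,9}; box has {1,2,3,5,8,9} → only 7 remains.
(3,7) = 1: row 3 has {2,3,4,5,6,7,8}; col 7 has {4,5,6,8,9}; box has {2,4,5,6,8} → only 1 remains.
(3,8) = 9: row 3 has {1,2,3,4,5,6,7,8}; col 8 has {2,5,6,8}; box has {1,2,4,5,6,8} → only 9 remains.
(6,1) = 6: row 6 has {1,3,4,5,8,9}; col 1 has {1,2,3,5,7,8}; box has {1,2,3,4,5,7,8,9} → only 6 remains.
(6,8) = 7: row 6 has {1,3,4,5,6,8,9}; col 8 has {2,5,6,8,9}; box has {1,3,4,5,6,8,9} → only 7 remains.
(7,3) = 2: row 7 has {1,5,7,9}; col 3 has {1,3,4,5,6,8,9}; box has {1,3,5,6,8,9} → only 2 remains.
(9,1) = 4: row 9 has {2,5,9}; col 1 has {1,2,3,5,6,7,8}; box has {1,2,3,5,6,8,9} → only 4 remains.
(9,3) = 7: row 9 has {2,4,5,9}; col 3 has {1,2,3,4,5,6,8,9}; box has {1,2,3,4,5,6,8,9} → only 7 remains.
(9,7) = 3: row 9 has {2,4,5,7,9}; col 7 has {1,4,5,6,8,9}; box has {2,5,7,9} → only 3 remains.
(9,8) = 1: row 9 has {2,3,4,5,7,9}; col 8 has {2,5,6,7,8,9}; box has {2,3,5,7,9} → only 1 remains.
(2,1) = 9: row 2 has {1,2,5,8}; col 1 has {1,2,3,4,5,6,7,8}; box has {1,2,3,4,5,6,7,8} → only 9 remains.
(2,4) = 6: row 2 has {1,2,5,8,9}; col 4 has {1,2,3,4,5,7,9}; box has {1,2,3,5,7,8,9} → only 6 remains.
(2,6) = 4: row 2 has {1,2,5,6,8,9}; col 6 has {1,2,5,7,8,9}; box has {1,2,3,5,6,7,8,9} → only 4 remains.
(2,7) = 7: row 2 has {1,2,4,5,6,8,9}; col 7 has {1,3,4,5,6,8,9}; box has {1,2,4,5,6,8,9} → only 7 remains.
(2,8) = 3: row 2 has {1,2,4,5,6,7,8,9}; col 8 has {1,2,5,6,7,8,9}; box has {1,2,4,5,6,7,8,9} → only 3 remains.
(6,7) = 2: row 6 has {1,3,4,5,6,7,8,9}; col 7 has {1,3,4,5,6,7,8,9}; box has {1,3,4,5,6,7,8,9} → only 2 remains.
(7,4) = 8: row 7 has {1,2,5,7,9}; col 4 has {1,2,3,4,5,6,7,9}; box has {1,2,4,5,7,9} → only 8 remains.
(7,8) = 4: row 7 has {1,2,5,7,8,9}; col 8 has {1,2,3,5,6,7,8,9}; box has {1,2,3,5,7,9} → only 4 remains.
(7,9) = 6: row 7 has {1,2,4,5,7,8,9}; col 9 has {1,2,3,4,5,7,9}; box has {1,2,3,4,5,7,9} → only 6 remains.
(9,6) = 6: row 9 has {1,2,3,4,5,7,9}; col 6 has {1,2,4,5,7,8,9}; box has {1,2,4,5,7,8,9} → only 6 remains.
(9,9) = 8: row 9 has {1,2,3,4,5,6,7,9}; col 9 has {1,2,3,4,5,6,7,9}; box has {1,2,3,4,5,6,7,9} → only 8 remains.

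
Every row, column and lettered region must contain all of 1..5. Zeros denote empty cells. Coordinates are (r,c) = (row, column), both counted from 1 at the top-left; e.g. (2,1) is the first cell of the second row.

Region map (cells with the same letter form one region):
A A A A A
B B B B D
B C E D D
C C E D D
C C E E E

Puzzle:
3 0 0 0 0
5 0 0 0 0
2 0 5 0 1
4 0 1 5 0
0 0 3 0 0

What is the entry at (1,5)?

5

(2,3) = 4 (sole candidate).
(3,2) = 3 (sole candidate).
(3,4) = 4 (sole candidate).
(4,2) = 2 (sole candidate).
(4,5) = 3 (sole candidate).
(5,1) = 1 (sole candidate).
(5,2) = 5 (sole candidate).
(5,4) = 2 (sole candidate).
(5,5) = 4 (sole candidate).
(1,3) = 2 (sole candidate).
(1,4) = 1 (sole candidate).
(1,5) = 5: row 1 has {1,2,3}; col 5 has {1,3,4}; region has {1,2,3} → only 5 remains.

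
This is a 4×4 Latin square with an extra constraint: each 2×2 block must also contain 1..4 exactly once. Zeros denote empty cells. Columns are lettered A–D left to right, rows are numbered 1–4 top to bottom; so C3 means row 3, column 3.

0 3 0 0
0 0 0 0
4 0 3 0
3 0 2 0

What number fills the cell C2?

D3 = 1 (sole candidate).
B4 = 1 (sole candidate).
D4 = 4 (sole candidate).
D1 = 2 (sole candidate).
D2 = 3 (sole candidate).
B3 = 2 (sole candidate).
A1 = 1 (sole candidate).
C1 = 4 (sole candidate).
A2 = 2 (sole candidate).
B2 = 4 (sole candidate).
C2 = 1: row 2 has {2,3,4}; col 3 has {2,3,4}; box has {2,3,4} → only 1 remains.

1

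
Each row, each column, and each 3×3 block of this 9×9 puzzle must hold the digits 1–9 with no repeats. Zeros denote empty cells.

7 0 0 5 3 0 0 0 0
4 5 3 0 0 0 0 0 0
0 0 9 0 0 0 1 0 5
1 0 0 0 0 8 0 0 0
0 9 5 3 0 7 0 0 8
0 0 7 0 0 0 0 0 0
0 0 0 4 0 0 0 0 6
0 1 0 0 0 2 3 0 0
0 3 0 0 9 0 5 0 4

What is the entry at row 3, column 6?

row 3, column 8 = 3 (hidden single in row 3).
row 4, column 9 = 3 (hidden single in row 4).
row 6, column 1 = 3 (hidden single in row 6).
row 6, column 2 = 8 (hidden single in row 6).
row 7, column 6 = 3 (hidden single in row 7).
row 8, column 3 = 4 (hidden single in row 8).
row 4, column 2 = 4 (hidden single in column 2).
row 7, column 2 = 7 (hidden single in column 2).
row 1, column 3 = 1 (hidden single in column 3).
row 6, column 6 = 5 (hidden single in column 6).
row 4, column 8 = 5 (hidden single in row 4).
row 4, column 7 = 7 (hidden single in row 4).
row 4, column 4 = 9 (hidden single in row 4).
row 6, column 9 = 1 (hidden single in column 9).
row 5, column 5 = 1 (hidden single in row 5).
row 7, column 8 = 1 (hidden single in row 7).
row 3, column 1 = 8 (hidden single in box 1).
row 6, column 5 = 4 (hidden single in box 5).
row 3, column 6 = 4: in row 3, 4 can only go here (every other open cell in that row sees a 4).

4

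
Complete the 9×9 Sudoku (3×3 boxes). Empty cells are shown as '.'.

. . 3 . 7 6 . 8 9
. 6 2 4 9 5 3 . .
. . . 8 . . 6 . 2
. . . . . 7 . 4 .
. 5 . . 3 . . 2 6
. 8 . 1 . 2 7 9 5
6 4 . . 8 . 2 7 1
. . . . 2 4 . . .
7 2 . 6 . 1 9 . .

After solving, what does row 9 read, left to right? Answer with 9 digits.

728651934

R1C2 = 1: row 1 has {3,6,7,8,9}; col 2 has {2,4,5,6,8}; box has {2,3,6} → only 1 remains.
R1C4 = 2: row 1 has {1,3,6,7,8,9}; col 4 has {1,4,6,8}; box has {4,5,6,7,8,9} → only 2 remains.
R2C1 = 8: row 2 has {2,3,4,5,6,9}; col 1 has {6,7}; box has {1,2,3,6} → only 8 remains.
R2C8 = 1: row 2 has {2,3,4,5,6,8,9}; col 8 has {2,4,7,8,9}; box has {2,3,6,8,9} → only 1 remains.
R2C9 = 7: row 2 has {1,2,3,4,5,6,8,9}; col 9 has {1,2,5,6,9}; box has {1,2,3,6,8,9} → only 7 remains.
R3C5 = 1: row 3 has {2,6,8}; col 5 has {2,3,7,8,9}; box has {2,4,5,6,7,8,9} → only 1 remains.
R3C6 = 3: row 3 has {1,2,6,8}; col 6 has {1,2,4,5,6,7}; box has {1,2,4,5,6,7,8,9} → only 3 remains.
R3C8 = 5: row 3 has {1,2,3,6,8}; col 8 has {1,2,4,7,8,9}; box has {1,2,3,6,7,8,9} → only 5 remains.
R5C4 = 9: row 5 has {2,3,5,6}; col 4 has {1,2,4,6,8}; box has {1,2,3,7} → only 9 remains.
R5C6 = 8: row 5 has {2,3,5,6,9}; col 6 has {1,2,3,4,5,6,7}; box has {1,2,3,7,9} → only 8 remains.
R5C7 = 1: row 5 has {2,3,5,6,8,9}; col 7 has {2,3,6,7,9}; box has {2,4,5,6,7,9} → only 1 remains.
R7C6 = 9: row 7 has {1,2,4,6,7,8}; col 6 has {1,2,3,4,5,6,7,8}; box has {1,2,4,6,8} → only 9 remains.
R9C5 = 5: row 9 has {1,2,6,7,9}; col 5 has {1,2,3,7,8,9}; box has {1,2,4,6,8,9} → only 5 remains.
R9C8 = 3: row 9 has {1,2,5,6,7,9}; col 8 has {1,2,4,5,7,8,9}; box has {1,2,7,9} → only 3 remains.
R1C7 = 4: row 1 has {1,2,3,6,7,8,9}; col 7 has {1,2,3,6,7,9}; box has {1,2,3,5,6,7,8,9} → only 4 remains.
R4C4 = 5: row 4 has {4,7}; col 4 has {1,2,4,6,8,9}; box has {1,2,3,7,8,9} → only 5 remains.
R4C5 = 6: row 4 has {4,5,7}; col 5 has {1,2,3,5,7,8,9}; box has {1,2,3,5,7,8,9} → only 6 remains.
R4C7 = 8: row 4 has {4,5,6,7}; col 7 has {1,2,3,4,6,7,9}; box has {1,2,4,5,6,7,9} → only 8 remains.
R4C9 = 3: row 4 has {4,5,6,7,8}; col 9 has {1,2,5,6,7,9}; box has {1,2,4,5,6,7,8,9} → only 3 remains.
R5C1 = 4: row 5 has {1,2,3,5,6,8,9}; col 1 has {6,7,8}; box has {5,8} → only 4 remains.
R5C3 = 7: row 5 has {1,2,3,4,5,6,8,9}; col 3 has {2,3}; box has {4,5,8} → only 7 remains.
R6C1 = 3: row 6 has {1,2,5,7,8,9}; col 1 has {4,6,7,8}; box has {4,5,7,8} → only 3 remains.
R6C3 = 6: row 6 has {1,2,3,5,7,8,9}; col 3 has {2,3,7}; box has {3,4,5,7,8} → only 6 remains.
R6C5 = 4: row 6 has {1,2,3,5,6,7,8,9}; col 5 has {1,2,3,5,6,7,8,9}; box has {1,2,3,5,6,7,8,9} → only 4 remains.
R7C3 = 5: row 7 has {1,2,4,6,7,8,9}; col 3 has {2,3,6,7}; box has {2,4,6,7} → only 5 remains.
R7C4 = 3: row 7 has {1,2,4,5,6,7,8,9}; col 4 has {1,2,4,5,6,8,9}; box has {1,2,4,5,6,8,9} → only 3 remains.
R8C4 = 7: row 8 has {2,4}; col 4 has {1,2,3,4,5,6,8,9}; box has {1,2,3,4,5,6,8,9} → only 7 remains.
R8C7 = 5: row 8 has {2,4,7}; col 7 has {1,2,3,4,6,7,8,9}; box has {1,2,3,7,9} → only 5 remains.
R8C8 = 6: row 8 has {2,4,5,7}; col 8 has {1,2,3,4,5,7,8,9}; box has {1,2,3,5,7,9} → only 6 remains.
R8C9 = 8: row 8 has {2,4,5,6,7}; col 9 has {1,2,3,5,6,7,9}; box has {1,2,3,5,6,7,9} → only 8 remains.
R9C3 = 8: row 9 has {1,2,3,5,6,7,9}; col 3 has {2,3,5,6,7}; box has {2,4,5,6,7} → only 8 remains.
R9C9 = 4: row 9 has {1,2,3,5,6,7,8,9}; col 9 has {1,2,3,5,6,7,8,9}; box has {1,2,3,5,6,7,8,9} → only 4 remains.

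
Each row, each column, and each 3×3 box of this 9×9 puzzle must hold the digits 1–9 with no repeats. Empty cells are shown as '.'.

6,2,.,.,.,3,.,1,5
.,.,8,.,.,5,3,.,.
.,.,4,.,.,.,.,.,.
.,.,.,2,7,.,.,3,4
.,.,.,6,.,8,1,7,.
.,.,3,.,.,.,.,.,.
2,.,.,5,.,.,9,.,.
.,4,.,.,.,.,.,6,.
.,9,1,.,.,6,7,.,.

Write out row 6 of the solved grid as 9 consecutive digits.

r5c2 = 5: row 5 has {1,6,7,8}; col 2 has {2,4,9}; box has {3} → only 5 remains.
r3c1 = 5: in row 3, 5 can only go here (every other open cell in that row sees a 5).
r3c2 = 3: in row 3, 3 can only go here (every other open cell in that row sees a 3).
r4c7 = 5: in row 4, 5 can only go here (every other open cell in that row sees a 5).
r5c5 = 3: in row 5, 3 can only go here (every other open cell in that row sees a 3).
r5c1 = 4: in row 5, 4 can only go here (every other open cell in that row sees a 4).
r6c5 = 5: in row 6, 5 can only go here (every other open cell in that row sees a 5).
r7c9 = 3: in row 7, 3 can only go here (every other open cell in that row sees a 3).
r8c3 = 5: in row 8, 5 can only go here (every other open cell in that row sees a 5).
r9c8 = 5: in row 9, 5 can only go here (every other open cell in that row sees a 5).
r5c3 = 2: in column 3, 2 can only go here (every other open cell in that column sees a 2).
r5c9 = 9: row 5 has {1,2,3,4,5,6,7,8}; col 9 has {3,4,5}; box has {1,3,4,5,7} → only 9 remains.
r1c7 = 4: in column 7, 4 can only go here (every other open cell in that column sees a 4).
r7c8 = 4: in column 8, 4 can only go here (every other open cell in that column sees a 4).
r6c6 = 4: in column 6, 4 can only go here (every other open cell in that column sees a 4).
r8c9 = 1: in column 9, 1 can only go here (every other open cell in that column sees a 1).
Singles propagation stalls; r6c4 is still open with candidates {1,9}.
  Try r6c4 = 1: this forces r4c6=9, r4c3=6, r7c3=7, r7c6=1, r1c3=9, r1c5=8; then r7c5 has no candidate left — contradiction.
So r6c4 = 9.
r4c6 = 1 (sole candidate).
r7c6 = 7 (sole candidate).
r7c3 = 6 (sole candidate).
r4c3 = 9 (sole candidate).
r7c2 = 8 (sole candidate).
r7c5 = 1 (sole candidate).
r9c1 = 3 (sole candidate).
r1c3 = 7 (sole candidate).
r1c4 = 8 (sole candidate).
r1c5 = 9 (sole candidate).
r2c2 = 1 (sole candidate).
r3c6 = 2 (sole candidate).
r4c1 = 8 (sole candidate).
r4c2 = 6 (sole candidate).
r6c2 = 7: row 6 has {3,4,5,9}; col 2 has {1,2,3,4,5,6,8,9}; box has {2,3,4,5,6,8,9} → only 7 remains.
r8c1 = 7 (sole candidate).
r8c4 = 3 (sole candidate).
r8c6 = 9 (sole candidate).
r9c4 = 4 (sole candidate).
r2c1 = 9 (sole candidate).
r2c4 = 7 (sole candidate).
r2c8 = 2 (sole candidate).
r2c9 = 6 (sole candidate).
r3c4 = 1 (sole candidate).
r3c5 = 6 (sole candidate).
r3c7 = 8 (sole candidate).
r3c8 = 9 (sole candidate).
r3c9 = 7 (sole candidate).
r6c1 = 1: row 6 has {3,4,5,7,9}; col 1 has {2,3,4,5,6,7,8,9}; box has {2,3,4,5,6,7,8,9} → only 1 remains.
r6c8 = 8: row 6 has {1,3,4,5,7,9}; col 8 has {1,2,3,4,5,6,7,9}; box has {1,3,4,5,7,9} → only 8 remains.
r6c9 = 2: row 6 has {1,3,4,5,7,8,9}; col 9 has {1,3,4,5,6,7,9}; box has {1,3,4,5,7,8,9} → only 2 remains.
r8c7 = 2 (sole candidate).
r9c9 = 8 (sole candidate).
r2c5 = 4 (sole candidate).
r6c7 = 6: row 6 has {1,2,3,4,5,7,8,9}; col 7 has {1,2,3,4,5,7,8,9}; box has {1,2,3,4,5,7,8,9} → only 6 remains.

173954682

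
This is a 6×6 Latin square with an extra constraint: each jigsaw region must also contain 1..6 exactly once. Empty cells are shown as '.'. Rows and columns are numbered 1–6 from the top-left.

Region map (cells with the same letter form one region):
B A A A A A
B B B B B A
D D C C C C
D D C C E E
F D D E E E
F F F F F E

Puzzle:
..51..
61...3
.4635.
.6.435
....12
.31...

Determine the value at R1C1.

3

R1C2 = 2: row 1 has {1,5}; col 2 has {1,3,4,6}; region has {1,3,5} → only 2 remains.
R3C6 = 1: row 3 has {3,4,5,6}; col 6 has {2,3,5}; region has {3,4,5,6} → only 1 remains.
R4C3 = 2: row 4 has {3,4,5,6}; col 3 has {1,5,6}; region has {1,3,4,5,6} → only 2 remains.
R5C2 = 5: row 5 has {1,2}; col 2 has {1,2,3,4,6}; region has {4,6} → only 5 remains.
R5C3 = 3: row 5 has {1,2,5}; col 3 has {1,2,5,6}; region has {4,5,6} → only 3 remains.
R5C4 = 6: row 5 has {1,2,3,5}; col 4 has {1,3,4}; region has {1,2,3,5} → only 6 remains.
R6C6 = 4: row 6 has {1,3}; col 6 has {1,2,3,5}; region has {1,2,3,5,6} → only 4 remains.
R1C6 = 6: row 1 has {1,2,5}; col 6 has {1,2,3,4,5}; region has {1,2,3,5} → only 6 remains.
R2C3 = 4: row 2 has {1,3,6}; col 3 has {1,2,3,5,6}; region has {1,6} → only 4 remains.
R2C5 = 2: row 2 has {1,3,4,6}; col 5 has {1,3,5}; region has {1,4,6} → only 2 remains.
R3C1 = 2: row 3 has {1,3,4,5,6}; col 1 has {6}; region has {3,4,5,6} → only 2 remains.
R4C1 = 1: row 4 has {2,3,4,5,6}; col 1 has {2,6}; region has {2,3,4,5,6} → only 1 remains.
R5C1 = 4: row 5 has {1,2,3,5,6}; col 1 has {1,2,6}; region has {1,3} → only 4 remains.
R6C1 = 5: row 6 has {1,3,4}; col 1 has {1,2,4,6}; region has {1,3,4} → only 5 remains.
R6C4 = 2: row 6 has {1,3,4,5}; col 4 has {1,3,4,6}; region has {1,3,4,5} → only 2 remains.
R6C5 = 6: row 6 has {1,2,3,4,5}; col 5 has {1,2,3,5}; region has {1,2,3,4,5} → only 6 remains.
R1C1 = 3: row 1 has {1,2,5,6}; col 1 has {1,2,4,5,6}; region has {1,2,4,6} → only 3 remains.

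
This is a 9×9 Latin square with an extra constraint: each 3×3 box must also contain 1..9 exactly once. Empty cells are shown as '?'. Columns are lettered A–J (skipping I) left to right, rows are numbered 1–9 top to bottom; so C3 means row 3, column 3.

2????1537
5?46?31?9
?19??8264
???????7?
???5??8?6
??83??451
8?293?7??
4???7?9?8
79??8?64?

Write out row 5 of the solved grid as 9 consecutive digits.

137542896

C1 = 6: row 1 has {1,2,3,5,7}; col 3 has {2,4,8,9}; box has {1,2,4,5,9} → only 6 remains.
D1 = 4: row 1 has {1,2,3,5,6,7}; col 4 has {3,5,6,9}; box has {1,3,6,8} → only 4 remains.
E1 = 9: row 1 has {1,2,3,4,5,6,7}; col 5 has {3,7,8}; box has {1,3,4,6,8} → only 9 remains.
E2 = 2: row 2 has {1,3,4,5,6,9}; col 5 has {3,7,8,9}; box has {1,3,4,6,8,9} → only 2 remains.
H2 = 8: row 2 has {1,2,3,4,5,6,9}; col 8 has {3,4,5,6,7}; box has {1,2,3,4,5,6,7,9} → only 8 remains.
A3 = 3: row 3 has {1,2,4,6,8,9}; col 1 has {2,4,5,7,8}; box has {1,2,4,5,6,9} → only 3 remains.
D3 = 7: row 3 has {1,2,3,4,6,8,9}; col 4 has {3,4,5,6,9}; box has {1,2,3,4,6,8,9} → only 7 remains.
E3 = 5: row 3 has {1,2,3,4,6,7,8,9}; col 5 has {2,3,7,8,9}; box has {1,2,3,4,6,7,8,9} → only 5 remains.
G4 = 3: row 4 has {7}; col 7 has {1,2,4,5,6,7,8,9}; box has {1,4,5,6,7,8} → only 3 remains.
J4 = 2: row 4 has {3,7}; col 9 has {1,4,6,7,8,9}; box has {1,3,4,5,6,7,8} → only 2 remains.
H5 = 9: row 5 has {5,6,8}; col 8 has {3,4,5,6,7,8}; box has {1,2,3,4,5,6,7,8} → only 9 remains.
E6 = 6: row 6 has {1,3,4,5,8}; col 5 has {2,3,5,7,8,9}; box has {3,5} → only 6 remains.
H7 = 1: row 7 has {2,3,7,8,9}; col 8 has {3,4,5,6,7,8,9}; box has {4,6,7,8,9} → only 1 remains.
J7 = 5: row 7 has {1,2,3,7,8,9}; col 9 has {1,2,4,6,7,8,9}; box has {1,4,6,7,8,9} → only 5 remains.
H8 = 2: row 8 has {4,7,8,9}; col 8 has {1,3,4,5,6,7,8,9}; box has {1,4,5,6,7,8,9} → only 2 remains.
J9 = 3: row 9 has {4,6,7,8,9}; col 9 has {1,2,4,5,6,7,8,9}; box has {1,2,4,5,6,7,8,9} → only 3 remains.
B1 = 8: row 1 has {1,2,3,4,5,6,7,9}; col 2 has {1,9}; box has {1,2,3,4,5,6,9} → only 8 remains.
B2 = 7: row 2 has {1,2,3,4,5,6,8,9}; col 2 has {1,8,9}; box has {1,2,3,4,5,6,8,9} → only 7 remains.
A5 = 1: row 5 has {5,6,8,9}; col 1 has {2,3,4,5,7,8}; box has {8} → only 1 remains.
E5 = 4: row 5 has {1,5,6,8,9}; col 5 has {2,3,5,6,7,8,9}; box has {3,5,6} → only 4 remains.
A6 = 9: row 6 has {1,3,4,5,6,8}; col 1 has {1,2,3,4,5,7,8}; box has {1,8} → only 9 remains.
B6 = 2: row 6 has {1,3,4,5,6,8,9}; col 2 has {1,7,8,9}; box has {1,8,9} → only 2 remains.
F6 = 7: row 6 has {1,2,3,4,5,6,8,9}; col 6 has {1,3,8}; box has {3,4,5,6} → only 7 remains.
B7 = 6: row 7 has {1,2,3,5,7,8,9}; col 2 has {1,2,7,8,9}; box has {2,4,7,8,9} → only 6 remains.
F7 = 4: row 7 has {1,2,3,5,6,7,8,9}; col 6 has {1,3,7,8}; box has {3,7,8,9} → only 4 remains.
D8 = 1: row 8 has {2,4,7,8,9}; col 4 has {3,4,5,6,7,9}; box has {3,4,7,8,9} → only 1 remains.
D9 = 2: row 9 has {3,4,6,7,8,9}; col 4 has {1,3,4,5,6,7,9}; box has {1,3,4,7,8,9} → only 2 remains.
F9 = 5: row 9 has {2,3,4,6,7,8,9}; col 6 has {1,3,4,7,8}; box has {1,2,3,4,7,8,9} → only 5 remains.
A4 = 6: row 4 has {2,3,7}; col 1 has {1,2,3,4,5,7,8,9}; box has {1,2,8,9} → only 6 remains.
C4 = 5: row 4 has {2,3,6,7}; col 3 has {2,4,6,8,9}; box has {1,2,6,8,9} → only 5 remains.
D4 = 8: row 4 has {2,3,5,6,7}; col 4 has {1,2,3,4,5,6,7,9}; box has {3,4,5,6,7} → only 8 remains.
E4 = 1: row 4 has {2,3,5,6,7,8}; col 5 has {2,3,4,5,6,7,8,9}; box has {3,4,5,6,7,8} → only 1 remains.
F4 = 9: row 4 has {1,2,3,5,6,7,8}; col 6 has {1,3,4,5,7,8}; box has {1,3,4,5,6,7,8} → only 9 remains.
B5 = 3: row 5 has {1,4,5,6,8,9}; col 2 has {1,2,6,7,8,9}; box has {1,2,5,6,8,9} → only 3 remains.
C5 = 7: row 5 has {1,3,4,5,6,8,9}; col 3 has {2,4,5,6,8,9}; box has {1,2,3,5,6,8,9} → only 7 remains.
F5 = 2: row 5 has {1,3,4,5,6,7,8,9}; col 6 has {1,3,4,5,7,8,9}; box has {1,3,4,5,6,7,8,9} → only 2 remains.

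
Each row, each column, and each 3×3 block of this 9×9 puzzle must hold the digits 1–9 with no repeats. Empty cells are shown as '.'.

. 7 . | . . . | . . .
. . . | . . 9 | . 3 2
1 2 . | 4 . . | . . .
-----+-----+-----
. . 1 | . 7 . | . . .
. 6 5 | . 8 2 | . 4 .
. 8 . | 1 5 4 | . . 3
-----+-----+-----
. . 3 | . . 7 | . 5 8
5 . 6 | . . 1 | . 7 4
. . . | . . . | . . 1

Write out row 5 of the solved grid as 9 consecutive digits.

965382147

R8C2 = 9: row 8 has {1,4,5,6,7}; col 2 has {2,6,7,8}; box has {3,5,6} → only 9 remains.
R9C2 = 4: row 9 has {1}; col 2 has {2,6,7,8,9}; box has {3,5,6,9} → only 4 remains.
R2C2 = 5: row 2 has {2,3,9}; col 2 has {2,4,6,7,8,9}; box has {1,2,7} → only 5 remains.
R4C2 = 3: row 4 has {1,7}; col 2 has {2,4,5,6,7,8,9}; box has {1,5,6,8} → only 3 remains.
R4C6 = 6: row 4 has {1,3,7}; col 6 has {1,2,4,7,9}; box has {1,2,4,5,7,8} → only 6 remains.
R7C1 = 2: row 7 has {3,5,7,8}; col 1 has {1,5}; box has {3,4,5,6,9} → only 2 remains.
R7C2 = 1: row 7 has {2,3,5,7,8}; col 2 has {2,3,4,5,6,7,8,9}; box has {2,3,4,5,6,9} → only 1 remains.
R4C4 = 9: row 4 has {1,3,6,7}; col 4 has {1,4}; box has {1,2,4,5,6,7,8} → only 9 remains.
R4C9 = 5: row 4 has {1,3,6,7,9}; col 9 has {1,2,3,4,8}; box has {3,4} → only 5 remains.
R5C4 = 3: row 5 has {2,4,5,6,8}; col 4 has {1,4,9}; box has {1,2,4,5,6,7,8,9} → only 3 remains.
R7C4 = 6: row 7 has {1,2,3,5,7,8}; col 4 has {1,3,4,9}; box has {1,7} → only 6 remains.
R7C7 = 9: row 7 has {1,2,3,5,6,7,8}; col 7 has {}; box has {1,4,5,7,8} → only 9 remains.
R4C1 = 4: row 4 has {1,3,5,6,7,9}; col 1 has {1,2,5}; box has {1,3,5,6,8} → only 4 remains.
R7C5 = 4: row 7 has {1,2,3,5,6,7,8,9}; col 5 has {5,7,8}; box has {1,6,7} → only 4 remains.
R5C7 = 1: in row 5, 1 can only go here (every other open cell in that row sees a 1).
R2C5 = 1: in row 2, 1 can only go here (every other open cell in that row sees a 1).
R1C8 = 1: in row 1, 1 can only go here (every other open cell in that row sees a 1).
R8C4 = 8: in row 8, 8 can only go here (every other open cell in that row sees an 8).
R2C4 = 7: row 2 has {1,2,3,5,9}; col 4 has {1,3,4,6,8,9}; box has {1,4,9} → only 7 remains.
R9C5 = 9: in row 9, 9 can only go here (every other open cell in that row sees a 9).
R1C1 = 3: in column 1, 3 can only go here (every other open cell in that column sees a 3).
R2C1 = 6: in column 1, 6 can only go here (every other open cell in that column sees a 6).
R9C1 = 8: in column 1, 8 can only go here (every other open cell in that column sees an 8).
R9C3 = 7: row 9 has {1,4,8,9}; col 3 has {1,3,5,6}; box has {1,2,3,4,5,6,8,9} → only 7 remains.
R6C3 = 2: in column 3, 2 can only go here (every other open cell in that column sees a 2).
Singles propagation stalls; R5C9 is still open with candidates {7,9}.
  Try R5C9 = 9: this forces R1C9=6, R3C9=7, R5C1=7, R6C1=9, R6C8=6, R9C8=2, R1C5=2; then row 8 has no cell left for 2 — contradiction.
So R5C9 = 7.
R5C1 = 9: row 5 has {1,2,3,4,5,6,7,8}; col 1 has {1,2,3,4,5,6,8}; box has {1,2,3,4,5,6,8} → only 9 remains.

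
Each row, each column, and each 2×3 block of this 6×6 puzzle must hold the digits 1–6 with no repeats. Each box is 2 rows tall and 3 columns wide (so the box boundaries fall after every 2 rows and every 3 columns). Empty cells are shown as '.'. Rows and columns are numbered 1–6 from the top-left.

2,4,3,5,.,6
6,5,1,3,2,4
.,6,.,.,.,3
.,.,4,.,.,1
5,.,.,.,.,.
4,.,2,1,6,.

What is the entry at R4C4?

R1C5 = 1: row 1 has {2,3,4,5,6}; col 5 has {2,6}; box has {2,3,4,5,6} → only 1 remains.
R3C1 = 1: row 3 has {3,6}; col 1 has {2,4,5,6}; box has {4,6} → only 1 remains.
R3C3 = 5: row 3 has {1,3,6}; col 3 has {1,2,3,4}; box has {1,4,6} → only 5 remains.
R3C5 = 4: row 3 has {1,3,5,6}; col 5 has {1,2,6}; box has {1,3} → only 4 remains.
R4C1 = 3: row 4 has {1,4}; col 1 has {1,2,4,5,6}; box has {1,4,5,6} → only 3 remains.
R4C2 = 2: row 4 has {1,3,4}; col 2 has {4,5,6}; box has {1,3,4,5,6} → only 2 remains.
R4C4 = 6: row 4 has {1,2,3,4}; col 4 has {1,3,5}; box has {1,3,4} → only 6 remains.

6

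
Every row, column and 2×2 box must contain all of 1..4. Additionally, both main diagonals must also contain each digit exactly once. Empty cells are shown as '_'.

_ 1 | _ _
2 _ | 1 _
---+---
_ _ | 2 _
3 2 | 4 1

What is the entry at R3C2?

R1C1 = 4: row 1 has {1}; col 1 has {2,3}; box has {1,2}; main diagonal has {1,2} → only 4 remains.
R1C3 = 3: row 1 has {1,4}; col 3 has {1,2,4}; box has {1} → only 3 remains.
R1C4 = 2: row 1 has {1,3,4}; col 4 has {1}; box has {1,3}; anti-diagonal has {1,3} → only 2 remains.
R2C2 = 3: row 2 has {1,2}; col 2 has {1,2}; box has {1,2,4}; main diagonal has {1,2,4} → only 3 remains.
R2C4 = 4: row 2 has {1,2,3}; col 4 has {1,2}; box has {1,2,3} → only 4 remains.
R3C1 = 1: row 3 has {2}; col 1 has {2,3,4}; box has {2,3} → only 1 remains.
R3C2 = 4: row 3 has {1,2}; col 2 has {1,2,3}; box has {1,2,3}; anti-diagonal has {1,2,3} → only 4 remains.

4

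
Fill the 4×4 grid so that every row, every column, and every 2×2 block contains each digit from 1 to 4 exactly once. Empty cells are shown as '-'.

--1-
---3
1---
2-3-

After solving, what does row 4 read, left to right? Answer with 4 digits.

2431

row 2, column 1 = 4 (sole candidate).
row 2, column 3 = 2 (sole candidate).
row 3, column 3 = 4 (sole candidate).
row 3, column 4 = 2 (sole candidate).
row 4, column 2 = 4: row 4 has {2,3}; col 2 has {}; box has {1,2} → only 4 remains.
row 4, column 4 = 1: row 4 has {2,3,4}; col 4 has {2,3}; box has {2,3,4} → only 1 remains.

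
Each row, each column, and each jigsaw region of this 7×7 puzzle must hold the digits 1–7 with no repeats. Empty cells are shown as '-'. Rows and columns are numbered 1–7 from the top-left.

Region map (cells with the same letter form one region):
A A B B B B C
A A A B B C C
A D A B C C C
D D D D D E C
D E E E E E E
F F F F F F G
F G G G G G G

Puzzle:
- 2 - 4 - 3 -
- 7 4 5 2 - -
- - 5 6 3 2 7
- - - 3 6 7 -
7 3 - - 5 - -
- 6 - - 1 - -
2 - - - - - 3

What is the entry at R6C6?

5

R1C5 = 7 (sole candidate).
R3C1 = 1 (sole candidate).
R3C2 = 4 (sole candidate).
R4C1 = 5 (sole candidate).
R4C2 = 1 (sole candidate).
R4C3 = 2 (sole candidate).
R4C7 = 4 (sole candidate).
R6C4 = 7 (sole candidate).
R7C2 = 5 (sole candidate).
R7C4 = 1 (sole candidate).
R7C5 = 4 (sole candidate).
R7C6 = 6 (sole candidate).
R1C1 = 6 (sole candidate).
R1C3 = 1 (sole candidate).
R1C7 = 5 (sole candidate).
R2C1 = 3 (sole candidate).
R2C6 = 1 (sole candidate).
R2C7 = 6 (sole candidate).
R5C3 = 6 (sole candidate).
R5C4 = 2 (sole candidate).
R5C6 = 4 (sole candidate).
R5C7 = 1 (sole candidate).
R6C1 = 4 (sole candidate).
R6C3 = 3 (sole candidate).
R6C6 = 5: row 6 has {1,3,4,6,7}; col 6 has {1,2,3,4,6,7}; region has {1,2,3,4,6,7} → only 5 remains.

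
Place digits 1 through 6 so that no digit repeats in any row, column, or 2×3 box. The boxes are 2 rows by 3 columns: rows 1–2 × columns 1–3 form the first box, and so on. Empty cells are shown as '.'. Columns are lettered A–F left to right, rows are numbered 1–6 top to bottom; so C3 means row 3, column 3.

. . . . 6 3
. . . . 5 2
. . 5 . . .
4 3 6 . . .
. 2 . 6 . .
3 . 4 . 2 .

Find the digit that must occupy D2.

1

B3 = 1: row 3 has {5}; col 2 has {2,3}; box has {3,4,5,6} → only 1 remains.
E4 = 1: row 4 has {3,4,6}; col 5 has {2,5,6}; box has {} → only 1 remains.
F4 = 5: row 4 has {1,3,4,6}; col 6 has {2,3}; box has {1} → only 5 remains.
C5 = 1: row 5 has {2,6}; col 3 has {4,5,6}; box has {2,3,4} → only 1 remains.
F5 = 4: row 5 has {1,2,6}; col 6 has {2,3,5}; box has {2,6} → only 4 remains.
F6 = 1: row 6 has {2,3,4}; col 6 has {2,3,4,5}; box has {2,4,6} → only 1 remains.
C1 = 2: row 1 has {3,6}; col 3 has {1,4,5,6}; box has {} → only 2 remains.
C2 = 3: row 2 has {2,5}; col 3 has {1,2,4,5,6}; box has {2} → only 3 remains.
A3 = 2: row 3 has {1,5}; col 1 has {3,4}; box has {1,3,4,5,6} → only 2 remains.
F3 = 6: row 3 has {1,2,5}; col 6 has {1,2,3,4,5}; box has {1,5} → only 6 remains.
D4 = 2: row 4 has {1,3,4,5,6}; col 4 has {6}; box has {1,5,6} → only 2 remains.
A5 = 5: row 5 has {1,2,4,6}; col 1 has {2,3,4}; box has {1,2,3,4} → only 5 remains.
E5 = 3: row 5 has {1,2,4,5,6}; col 5 has {1,2,5,6}; box has {1,2,4,6} → only 3 remains.
B6 = 6: row 6 has {1,2,3,4}; col 2 has {1,2,3}; box has {1,2,3,4,5} → only 6 remains.
D6 = 5: row 6 has {1,2,3,4,6}; col 4 has {2,6}; box has {1,2,3,4,6} → only 5 remains.
A1 = 1: row 1 has {2,3,6}; col 1 has {2,3,4,5}; box has {2,3} → only 1 remains.
D1 = 4: row 1 has {1,2,3,6}; col 4 has {2,5,6}; box has {2,3,5,6} → only 4 remains.
A2 = 6: row 2 has {2,3,5}; col 1 has {1,2,3,4,5}; box has {1,2,3} → only 6 remains.
B2 = 4: row 2 has {2,3,5,6}; col 2 has {1,2,3,6}; box has {1,2,3,6} → only 4 remains.
D2 = 1: row 2 has {2,3,4,5,6}; col 4 has {2,4,5,6}; box has {2,3,4,5,6} → only 1 remains.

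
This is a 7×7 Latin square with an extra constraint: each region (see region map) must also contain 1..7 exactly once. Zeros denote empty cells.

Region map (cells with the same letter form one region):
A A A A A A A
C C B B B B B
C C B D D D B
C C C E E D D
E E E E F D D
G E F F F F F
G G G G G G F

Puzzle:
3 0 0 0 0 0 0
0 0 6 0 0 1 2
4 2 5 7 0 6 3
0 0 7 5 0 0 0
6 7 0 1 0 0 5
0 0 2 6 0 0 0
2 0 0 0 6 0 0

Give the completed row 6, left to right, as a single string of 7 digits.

r2c1 = 5 (sole candidate).
r2c2 = 3 (sole candidate).
r2c4 = 4 (sole candidate).
r2c5 = 7 (sole candidate).
r3c5 = 1 (sole candidate).
r4c1 = 1 (sole candidate).
r4c2 = 6 (sole candidate).
r4c7 = 4 (sole candidate).
r6c1 = 7: row 6 has {2,6}; col 1 has {1,2,3,4,5,6}; region has {2,6} → only 7 remains.
r6c2 = 4: row 6 has {2,6,7}; col 2 has {2,3,6,7}; region has {1,5,6,7} → only 4 remains.
r6c7 = 1: row 6 has {2,4,6,7}; col 7 has {2,3,4,5}; region has {2,6} → only 1 remains.
r7c4 = 3 (sole candidate).
r7c7 = 7 (sole candidate).
r1c4 = 2 (sole candidate).
r1c7 = 6 (sole candidate).
r5c3 = 3 (sole candidate).
r5c5 = 4 (sole candidate).
r5c6 = 2 (sole candidate).
r1c5 = 5 (sole candidate).
r4c5 = 2 (sole candidate).
r4c6 = 3 (sole candidate).
r6c5 = 3: row 6 has {1,2,4,6,7}; col 5 has {1,2,4,5,6,7}; region has {1,2,4,6,7} → only 3 remains.
r6c6 = 5: row 6 has {1,2,3,4,6,7}; col 6 has {1,2,3,6}; region has {1,2,3,4,6,7} → only 5 remains.

7426351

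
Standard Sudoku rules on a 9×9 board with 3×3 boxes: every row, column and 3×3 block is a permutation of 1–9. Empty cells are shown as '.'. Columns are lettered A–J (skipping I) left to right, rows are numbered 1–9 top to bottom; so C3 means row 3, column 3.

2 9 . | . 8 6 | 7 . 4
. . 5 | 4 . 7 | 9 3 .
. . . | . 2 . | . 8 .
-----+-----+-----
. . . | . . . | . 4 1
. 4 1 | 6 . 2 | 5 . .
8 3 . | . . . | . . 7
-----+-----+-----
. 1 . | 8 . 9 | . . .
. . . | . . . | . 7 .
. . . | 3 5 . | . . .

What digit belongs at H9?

C1 = 3: row 1 has {2,4,6,7,8,9}; col 3 has {1,5}; box has {2,5,9} → only 3 remains.
E2 = 1: row 2 has {3,4,5,7,9}; col 5 has {2,5,8}; box has {2,4,6,7,8} → only 1 remains.
H5 = 9: row 5 has {1,2,4,5,6}; col 8 has {3,4,7,8}; box has {1,4,5,7} → only 9 remains.
D1 = 5: row 1 has {2,3,4,6,7,8,9}; col 4 has {3,4,6,8}; box has {1,2,4,6,7,8} → only 5 remains.
H1 = 1: row 1 has {2,3,4,5,6,7,8,9}; col 8 has {3,4,7,8,9}; box has {3,4,7,8,9} → only 1 remains.
A2 = 6: row 2 has {1,3,4,5,7,9}; col 1 has {2,8}; box has {2,3,5,9} → only 6 remains.
B2 = 8: row 2 has {1,3,4,5,6,7,9}; col 2 has {1,3,4,9}; box has {2,3,5,6,9} → only 8 remains.
J2 = 2: row 2 has {1,3,4,5,6,7,8,9}; col 9 has {1,4,7}; box has {1,3,4,7,8,9} → only 2 remains.
B3 = 7: row 3 has {2,8}; col 2 has {1,3,4,8,9}; box has {2,3,5,6,8,9} → only 7 remains.
C3 = 4: row 3 has {2,7,8}; col 3 has {1,3,5}; box has {2,3,5,6,7,8,9} → only 4 remains.
D3 = 9: row 3 has {2,4,7,8}; col 4 has {3,4,5,6,8}; box has {1,2,4,5,6,7,8} → only 9 remains.
F3 = 3: row 3 has {2,4,7,8,9}; col 6 has {2,6,7,9}; box has {1,2,4,5,6,7,8,9} → only 3 remains.
G3 = 6: row 3 has {2,3,4,7,8,9}; col 7 has {5,7,9}; box has {1,2,3,4,7,8,9} → only 6 remains.
J3 = 5: row 3 has {2,3,4,6,7,8,9}; col 9 has {1,2,4,7}; box has {1,2,3,4,6,7,8,9} → only 5 remains.
D4 = 7: row 4 has {1,4}; col 4 has {3,4,5,6,8,9}; box has {2,6} → only 7 remains.
A5 = 7: row 5 has {1,2,4,5,6,9}; col 1 has {2,6,8}; box has {1,3,4,8} → only 7 remains.
E5 = 3: row 5 has {1,2,4,5,6,7,9}; col 5 has {1,2,5,8}; box has {2,6,7} → only 3 remains.
J5 = 8: row 5 has {1,2,3,4,5,6,7,9}; col 9 has {1,2,4,5,7}; box has {1,4,5,7,9} → only 8 remains.
D6 = 1: row 6 has {3,7,8}; col 4 has {3,4,5,6,7,8,9}; box has {2,3,6,7} → only 1 remains.
G6 = 2: row 6 has {1,3,7,8}; col 7 has {5,6,7,9}; box has {1,4,5,7,8,9} → only 2 remains.
H6 = 6: row 6 has {1,2,3,7,8}; col 8 has {1,3,4,7,8,9}; box has {1,2,4,5,7,8,9} → only 6 remains.
D8 = 2: row 8 has {7}; col 4 has {1,3,4,5,6,7,8,9}; box has {3,5,8,9} → only 2 remains.
H9 = 2: row 9 has {3,5}; col 8 has {1,3,4,6,7,8,9}; box has {7} → only 2 remains.

2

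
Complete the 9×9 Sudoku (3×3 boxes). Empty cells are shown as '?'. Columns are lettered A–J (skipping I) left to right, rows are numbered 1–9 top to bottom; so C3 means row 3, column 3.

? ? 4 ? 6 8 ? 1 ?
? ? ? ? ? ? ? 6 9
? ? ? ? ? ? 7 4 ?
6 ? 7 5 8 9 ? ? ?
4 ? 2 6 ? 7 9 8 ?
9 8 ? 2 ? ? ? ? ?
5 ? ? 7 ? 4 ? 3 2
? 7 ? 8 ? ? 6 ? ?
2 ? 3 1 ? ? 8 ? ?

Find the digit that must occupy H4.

2

H4 = 2: row 4 has {5,6,7,8,9}; col 8 has {1,3,4,6,8}; box has {8,9} → only 2 remains.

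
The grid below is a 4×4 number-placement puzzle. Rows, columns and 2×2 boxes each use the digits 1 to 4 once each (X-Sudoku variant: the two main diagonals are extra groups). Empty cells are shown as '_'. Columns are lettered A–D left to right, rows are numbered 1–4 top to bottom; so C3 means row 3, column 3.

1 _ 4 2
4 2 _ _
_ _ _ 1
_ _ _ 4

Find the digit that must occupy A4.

B1 = 3: row 1 has {1,2,4}; col 2 has {2}; box has {1,2,4} → only 3 remains.
D2 = 3: row 2 has {2,4}; col 4 has {1,2,4}; box has {2,4} → only 3 remains.
B3 = 4: row 3 has {1}; col 2 has {2,3}; box has {}; anti-diagonal has {2} → only 4 remains.
C3 = 3: row 3 has {1,4}; col 3 has {4}; box has {1,4}; main diagonal has {1,2,4} → only 3 remains.
A4 = 3: row 4 has {4}; col 1 has {1,4}; box has {4}; anti-diagonal has {2,4} → only 3 remains.

3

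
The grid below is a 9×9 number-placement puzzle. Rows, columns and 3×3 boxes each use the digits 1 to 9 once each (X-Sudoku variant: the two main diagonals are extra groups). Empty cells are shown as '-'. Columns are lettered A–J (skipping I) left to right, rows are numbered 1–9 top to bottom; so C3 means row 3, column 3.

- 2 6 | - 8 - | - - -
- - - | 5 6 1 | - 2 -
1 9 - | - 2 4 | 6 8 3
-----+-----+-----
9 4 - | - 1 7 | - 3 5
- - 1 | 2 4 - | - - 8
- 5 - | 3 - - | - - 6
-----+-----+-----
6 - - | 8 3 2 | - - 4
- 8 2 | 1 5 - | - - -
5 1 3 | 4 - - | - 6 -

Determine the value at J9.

2

D3 = 7 (sole candidate).
C4 = 8 (sole candidate).
D4 = 6 (sole candidate).
G4 = 2 (sole candidate).
C6 = 7 (sole candidate).
E6 = 9 (sole candidate).
F6 = 8 (sole candidate).
B7 = 7 (sole candidate).
C7 = 9 (sole candidate).
A8 = 4 (sole candidate).
E9 = 7 (sole candidate).
F9 = 9 (sole candidate).
G9 = 8 (sole candidate).
J9 = 2: row 9 has {1,3,4,5,6,7,8,9}; col 9 has {3,4,5,6,8}; box has {4,6,8}; main diagonal has {4,6,8} → only 2 remains.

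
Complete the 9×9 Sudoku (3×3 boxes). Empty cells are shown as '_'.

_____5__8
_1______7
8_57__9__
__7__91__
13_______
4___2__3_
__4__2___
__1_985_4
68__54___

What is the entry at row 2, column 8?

row 2, column 8 = 5: in row 2, 5 can only go here (every other open cell in that row sees a 5).

5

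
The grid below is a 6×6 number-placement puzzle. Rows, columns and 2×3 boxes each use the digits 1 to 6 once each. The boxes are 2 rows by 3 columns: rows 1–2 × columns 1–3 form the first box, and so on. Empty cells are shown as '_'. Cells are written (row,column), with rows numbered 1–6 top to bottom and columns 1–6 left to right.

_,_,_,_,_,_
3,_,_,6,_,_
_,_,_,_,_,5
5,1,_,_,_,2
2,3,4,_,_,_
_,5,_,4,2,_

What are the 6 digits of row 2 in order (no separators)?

(4,4) = 3: row 4 has {1,2,5}; col 4 has {4,6}; box has {2,5} → only 3 remains.
(3,4) = 1: row 3 has {5}; col 4 has {3,4,6}; box has {2,3,5} → only 1 remains.
(4,3) = 6: row 4 has {1,2,3,5}; col 3 has {4}; box has {1,5} → only 6 remains.
(4,5) = 4: row 4 has {1,2,3,5,6}; col 5 has {2}; box has {1,2,3,5} → only 4 remains.
(5,4) = 5: row 5 has {2,3,4}; col 4 has {1,3,4,6}; box has {2,4} → only 5 remains.
(6,3) = 1: row 6 has {2,4,5}; col 3 has {4,6}; box has {2,3,4,5} → only 1 remains.
(1,4) = 2: row 1 has {}; col 4 has {1,3,4,5,6}; box has {6} → only 2 remains.
(3,1) = 4: row 3 has {1,5}; col 1 has {2,3,5}; box has {1,5,6} → only 4 remains.
(3,2) = 2: row 3 has {1,4,5}; col 2 has {1,3,5}; box has {1,4,5,6} → only 2 remains.
(3,3) = 3: row 3 has {1,2,4,5}; col 3 has {1,4,6}; box has {1,2,4,5,6} → only 3 remains.
(3,5) = 6: row 3 has {1,2,3,4,5}; col 5 has {2,4}; box has {1,2,3,4,5} → only 6 remains.
(5,5) = 1: row 5 has {2,3,4,5}; col 5 has {2,4,6}; box has {2,4,5} → only 1 remains.
(5,6) = 6: row 5 has {1,2,3,4,5}; col 6 has {2,5}; box has {1,2,4,5} → only 6 remains.
(6,1) = 6: row 6 has {1,2,4,5}; col 1 has {2,3,4,5}; box has {1,2,3,4,5} → only 6 remains.
(6,6) = 3: row 6 has {1,2,4,5,6}; col 6 has {2,5,6}; box has {1,2,4,5,6} → only 3 remains.
(1,1) = 1: row 1 has {2}; col 1 has {2,3,4,5,6}; box has {3} → only 1 remains.
(1,3) = 5: row 1 has {1,2}; col 3 has {1,3,4,6}; box has {1,3} → only 5 remains.
(1,5) = 3: row 1 has {1,2,5}; col 5 has {1,2,4,6}; box has {2,6} → only 3 remains.
(1,6) = 4: row 1 has {1,2,3,5}; col 6 has {2,3,5,6}; box has {2,3,6} → only 4 remains.
(2,2) = 4: row 2 has {3,6}; col 2 has {1,2,3,5}; box has {1,3,5} → only 4 remains.
(2,3) = 2: row 2 has {3,4,6}; col 3 has {1,3,4,5,6}; box has {1,3,4,5} → only 2 remains.
(2,5) = 5: row 2 has {2,3,4,6}; col 5 has {1,2,3,4,6}; box has {2,3,4,6} → only 5 remains.
(2,6) = 1: row 2 has {2,3,4,5,6}; col 6 has {2,3,4,5,6}; box has {2,3,4,5,6} → only 1 remains.

342651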